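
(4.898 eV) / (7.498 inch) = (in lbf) 9.263e-19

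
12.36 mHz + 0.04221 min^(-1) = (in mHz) 13.06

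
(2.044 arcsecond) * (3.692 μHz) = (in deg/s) 2.096e-09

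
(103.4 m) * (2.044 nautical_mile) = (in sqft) 4.213e+06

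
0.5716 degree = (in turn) 0.001588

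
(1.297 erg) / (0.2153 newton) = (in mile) 3.743e-10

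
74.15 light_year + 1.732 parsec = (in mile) 4.691e+14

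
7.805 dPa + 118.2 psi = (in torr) 6113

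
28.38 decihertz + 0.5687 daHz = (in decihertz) 85.25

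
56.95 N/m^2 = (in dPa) 569.5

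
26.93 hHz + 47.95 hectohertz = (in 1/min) 4.493e+05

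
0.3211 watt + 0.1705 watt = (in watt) 0.4916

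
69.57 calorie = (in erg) 2.911e+09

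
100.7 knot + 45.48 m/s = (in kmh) 350.2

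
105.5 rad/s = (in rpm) 1007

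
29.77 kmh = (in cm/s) 826.9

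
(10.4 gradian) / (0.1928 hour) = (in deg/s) 0.01349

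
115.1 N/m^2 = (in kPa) 0.1151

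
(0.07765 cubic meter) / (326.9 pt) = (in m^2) 0.6733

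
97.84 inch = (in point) 7044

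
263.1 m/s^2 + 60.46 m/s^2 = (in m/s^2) 323.6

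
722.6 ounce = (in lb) 45.16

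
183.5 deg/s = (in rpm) 30.58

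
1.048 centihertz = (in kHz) 1.048e-05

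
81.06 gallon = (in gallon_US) 81.06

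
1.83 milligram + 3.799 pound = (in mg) 1.723e+06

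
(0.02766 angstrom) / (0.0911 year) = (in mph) 2.154e-18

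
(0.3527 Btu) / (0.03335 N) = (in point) 3.163e+07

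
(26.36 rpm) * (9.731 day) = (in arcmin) 7.978e+09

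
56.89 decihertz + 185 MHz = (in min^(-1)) 1.11e+10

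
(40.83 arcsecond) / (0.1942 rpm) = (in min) 0.0001622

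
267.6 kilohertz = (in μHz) 2.676e+11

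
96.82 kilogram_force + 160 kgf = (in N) 2519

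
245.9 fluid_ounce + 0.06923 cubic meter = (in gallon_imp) 16.83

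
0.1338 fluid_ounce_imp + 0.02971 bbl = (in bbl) 0.02973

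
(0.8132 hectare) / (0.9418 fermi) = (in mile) 5.365e+15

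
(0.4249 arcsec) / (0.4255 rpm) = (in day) 5.351e-10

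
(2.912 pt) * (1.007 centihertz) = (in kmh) 3.724e-05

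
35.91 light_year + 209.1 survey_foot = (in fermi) 3.397e+32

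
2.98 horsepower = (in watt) 2222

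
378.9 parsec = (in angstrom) 1.169e+29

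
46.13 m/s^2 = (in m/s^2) 46.13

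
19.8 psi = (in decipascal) 1.365e+06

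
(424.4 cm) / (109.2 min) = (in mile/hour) 0.001449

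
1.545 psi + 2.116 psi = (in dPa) 2.524e+05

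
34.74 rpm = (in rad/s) 3.638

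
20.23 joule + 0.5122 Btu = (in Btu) 0.5314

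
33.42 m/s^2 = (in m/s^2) 33.42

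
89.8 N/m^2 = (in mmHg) 0.6736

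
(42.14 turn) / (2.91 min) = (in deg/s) 86.89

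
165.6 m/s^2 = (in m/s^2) 165.6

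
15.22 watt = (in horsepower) 0.02041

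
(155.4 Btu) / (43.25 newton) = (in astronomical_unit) 2.534e-08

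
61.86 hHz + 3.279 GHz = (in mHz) 3.279e+12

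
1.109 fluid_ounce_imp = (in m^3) 3.151e-05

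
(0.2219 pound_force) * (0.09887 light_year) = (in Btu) 8.751e+11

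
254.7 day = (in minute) 3.668e+05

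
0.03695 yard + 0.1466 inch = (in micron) 3.751e+04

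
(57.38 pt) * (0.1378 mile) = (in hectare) 0.0004489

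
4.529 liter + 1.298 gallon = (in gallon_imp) 2.077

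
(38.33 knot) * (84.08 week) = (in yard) 1.097e+09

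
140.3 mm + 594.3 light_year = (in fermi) 5.623e+33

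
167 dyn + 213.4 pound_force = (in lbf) 213.4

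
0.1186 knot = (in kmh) 0.2196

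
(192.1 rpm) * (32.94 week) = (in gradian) 2.551e+10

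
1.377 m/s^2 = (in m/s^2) 1.377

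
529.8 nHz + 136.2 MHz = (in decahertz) 1.362e+07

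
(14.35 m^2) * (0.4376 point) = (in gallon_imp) 0.4873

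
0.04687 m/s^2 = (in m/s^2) 0.04687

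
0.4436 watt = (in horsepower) 0.0005949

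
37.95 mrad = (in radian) 0.03795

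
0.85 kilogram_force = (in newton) 8.336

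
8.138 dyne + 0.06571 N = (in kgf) 0.006709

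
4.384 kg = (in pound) 9.665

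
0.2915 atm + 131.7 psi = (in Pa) 9.376e+05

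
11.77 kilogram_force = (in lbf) 25.95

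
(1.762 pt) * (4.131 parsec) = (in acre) 1.958e+10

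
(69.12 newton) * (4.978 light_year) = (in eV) 2.032e+37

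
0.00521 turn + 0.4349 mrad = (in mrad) 33.17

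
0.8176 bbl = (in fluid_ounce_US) 4395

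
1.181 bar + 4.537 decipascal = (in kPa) 118.1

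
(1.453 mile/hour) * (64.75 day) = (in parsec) 1.178e-10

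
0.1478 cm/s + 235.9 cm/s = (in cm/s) 236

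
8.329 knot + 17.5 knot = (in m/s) 13.29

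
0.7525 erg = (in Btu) 7.132e-11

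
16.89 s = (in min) 0.2815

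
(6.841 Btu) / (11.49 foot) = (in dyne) 2.061e+08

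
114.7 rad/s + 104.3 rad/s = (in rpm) 2091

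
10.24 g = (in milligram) 1.024e+04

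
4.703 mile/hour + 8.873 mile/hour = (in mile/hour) 13.58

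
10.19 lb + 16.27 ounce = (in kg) 5.083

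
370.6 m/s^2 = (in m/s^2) 370.6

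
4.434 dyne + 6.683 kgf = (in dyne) 6.554e+06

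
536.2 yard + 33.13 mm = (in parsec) 1.589e-14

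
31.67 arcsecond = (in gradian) 0.009775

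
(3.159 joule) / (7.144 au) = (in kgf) 3.014e-13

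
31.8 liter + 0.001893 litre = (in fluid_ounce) 1075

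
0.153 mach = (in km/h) 187.5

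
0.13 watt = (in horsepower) 0.0001743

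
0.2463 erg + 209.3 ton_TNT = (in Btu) 8.3e+08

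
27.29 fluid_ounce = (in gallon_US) 0.2132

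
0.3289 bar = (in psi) 4.77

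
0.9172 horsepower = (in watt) 684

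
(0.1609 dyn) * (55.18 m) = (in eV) 5.542e+14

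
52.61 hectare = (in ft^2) 5.663e+06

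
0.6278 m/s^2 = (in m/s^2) 0.6278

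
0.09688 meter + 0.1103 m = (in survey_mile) 0.0001287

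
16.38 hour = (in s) 5.897e+04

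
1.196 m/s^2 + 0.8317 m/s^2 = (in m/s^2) 2.028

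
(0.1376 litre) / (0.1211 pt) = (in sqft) 34.67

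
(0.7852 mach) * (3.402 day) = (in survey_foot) 2.578e+08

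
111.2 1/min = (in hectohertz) 0.01853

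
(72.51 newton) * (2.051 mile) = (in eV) 1.494e+24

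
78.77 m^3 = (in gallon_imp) 1.733e+04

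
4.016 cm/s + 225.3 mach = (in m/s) 7.671e+04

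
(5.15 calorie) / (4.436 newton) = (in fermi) 4.857e+15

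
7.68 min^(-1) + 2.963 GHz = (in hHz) 2.963e+07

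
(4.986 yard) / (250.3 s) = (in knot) 0.03541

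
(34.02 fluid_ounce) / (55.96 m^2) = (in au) 1.202e-16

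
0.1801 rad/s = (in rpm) 1.72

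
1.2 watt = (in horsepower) 0.001609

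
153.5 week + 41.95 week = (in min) 1.97e+06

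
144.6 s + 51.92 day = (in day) 51.92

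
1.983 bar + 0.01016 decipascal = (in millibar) 1983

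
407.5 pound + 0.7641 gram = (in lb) 407.5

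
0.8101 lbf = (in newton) 3.604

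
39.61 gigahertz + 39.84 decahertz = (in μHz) 3.961e+16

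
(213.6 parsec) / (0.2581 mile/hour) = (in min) 9.521e+17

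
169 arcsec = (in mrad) 0.8193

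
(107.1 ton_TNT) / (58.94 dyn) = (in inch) 2.993e+16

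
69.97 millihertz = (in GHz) 6.997e-11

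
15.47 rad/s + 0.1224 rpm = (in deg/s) 887.1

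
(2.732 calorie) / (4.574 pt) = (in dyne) 7.084e+08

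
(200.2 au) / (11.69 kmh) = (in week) 1.525e+07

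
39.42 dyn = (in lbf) 8.862e-05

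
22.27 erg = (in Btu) 2.111e-09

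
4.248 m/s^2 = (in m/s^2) 4.248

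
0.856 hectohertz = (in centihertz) 8560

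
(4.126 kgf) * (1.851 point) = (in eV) 1.649e+17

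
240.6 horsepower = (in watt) 1.794e+05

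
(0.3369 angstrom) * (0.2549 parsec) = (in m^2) 2.65e+05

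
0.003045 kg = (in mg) 3045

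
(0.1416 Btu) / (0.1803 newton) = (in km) 0.8286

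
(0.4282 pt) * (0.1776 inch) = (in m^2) 6.814e-07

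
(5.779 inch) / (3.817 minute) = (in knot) 0.001246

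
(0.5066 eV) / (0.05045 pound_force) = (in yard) 3.955e-19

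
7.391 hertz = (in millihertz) 7391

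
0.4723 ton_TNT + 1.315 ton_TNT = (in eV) 4.667e+28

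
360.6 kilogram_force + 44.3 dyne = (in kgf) 360.6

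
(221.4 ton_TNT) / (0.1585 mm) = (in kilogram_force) 5.96e+14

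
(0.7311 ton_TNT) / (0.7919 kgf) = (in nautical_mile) 2.127e+05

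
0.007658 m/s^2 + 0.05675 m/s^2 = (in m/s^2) 0.06441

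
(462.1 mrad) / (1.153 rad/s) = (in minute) 0.00668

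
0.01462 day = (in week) 0.002089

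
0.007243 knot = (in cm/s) 0.3726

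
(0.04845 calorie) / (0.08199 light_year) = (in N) 2.613e-16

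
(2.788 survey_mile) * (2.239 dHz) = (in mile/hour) 2247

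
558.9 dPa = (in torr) 0.4192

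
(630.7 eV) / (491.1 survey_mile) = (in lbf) 2.874e-23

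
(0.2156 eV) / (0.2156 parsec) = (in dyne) 5.192e-31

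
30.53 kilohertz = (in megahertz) 0.03053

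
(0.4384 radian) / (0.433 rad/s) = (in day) 1.172e-05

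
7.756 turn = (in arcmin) 1.675e+05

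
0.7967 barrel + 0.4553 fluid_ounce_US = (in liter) 126.7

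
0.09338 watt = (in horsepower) 0.0001252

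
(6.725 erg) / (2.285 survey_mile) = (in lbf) 4.111e-11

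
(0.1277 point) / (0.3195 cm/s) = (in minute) 0.000235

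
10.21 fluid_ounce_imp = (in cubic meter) 0.0002901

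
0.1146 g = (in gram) 0.1146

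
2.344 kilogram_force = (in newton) 22.99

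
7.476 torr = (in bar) 0.009967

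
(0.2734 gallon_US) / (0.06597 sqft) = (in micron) 1.689e+05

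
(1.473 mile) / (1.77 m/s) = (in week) 0.002214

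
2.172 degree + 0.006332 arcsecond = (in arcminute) 130.3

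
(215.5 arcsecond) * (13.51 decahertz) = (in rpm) 1.348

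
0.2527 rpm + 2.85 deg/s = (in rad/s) 0.0762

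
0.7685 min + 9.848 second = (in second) 55.96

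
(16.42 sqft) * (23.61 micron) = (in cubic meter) 3.602e-05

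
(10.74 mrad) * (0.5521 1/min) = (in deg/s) 0.005662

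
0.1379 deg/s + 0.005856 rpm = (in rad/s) 0.00302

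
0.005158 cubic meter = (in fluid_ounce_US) 174.4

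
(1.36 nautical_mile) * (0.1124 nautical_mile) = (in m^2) 5.243e+05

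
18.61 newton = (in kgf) 1.898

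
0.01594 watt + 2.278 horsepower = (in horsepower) 2.278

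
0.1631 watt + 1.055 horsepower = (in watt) 786.9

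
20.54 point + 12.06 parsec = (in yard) 4.07e+17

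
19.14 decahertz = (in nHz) 1.914e+11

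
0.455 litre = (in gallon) 0.1202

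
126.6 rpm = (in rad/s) 13.26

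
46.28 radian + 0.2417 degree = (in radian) 46.28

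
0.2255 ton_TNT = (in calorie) 2.255e+08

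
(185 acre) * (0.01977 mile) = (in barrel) 1.498e+08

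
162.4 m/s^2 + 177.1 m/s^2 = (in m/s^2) 339.5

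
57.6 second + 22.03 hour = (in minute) 1323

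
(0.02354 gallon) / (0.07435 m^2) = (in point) 3.397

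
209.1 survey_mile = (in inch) 1.325e+07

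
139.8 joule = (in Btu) 0.1325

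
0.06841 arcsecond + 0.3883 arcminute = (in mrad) 0.1133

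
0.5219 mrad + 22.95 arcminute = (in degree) 0.4124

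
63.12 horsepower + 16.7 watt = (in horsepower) 63.14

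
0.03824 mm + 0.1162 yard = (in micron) 1.063e+05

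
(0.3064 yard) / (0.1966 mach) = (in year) 1.327e-10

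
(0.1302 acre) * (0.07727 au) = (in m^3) 6.091e+12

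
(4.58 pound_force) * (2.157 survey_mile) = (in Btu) 67.03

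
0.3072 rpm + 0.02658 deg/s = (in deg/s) 1.87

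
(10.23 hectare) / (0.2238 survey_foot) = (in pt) 4.251e+09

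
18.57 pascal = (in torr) 0.1393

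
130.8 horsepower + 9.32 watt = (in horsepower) 130.8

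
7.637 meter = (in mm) 7637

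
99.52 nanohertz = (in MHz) 9.952e-14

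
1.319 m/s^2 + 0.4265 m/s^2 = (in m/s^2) 1.745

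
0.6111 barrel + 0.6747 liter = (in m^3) 0.09783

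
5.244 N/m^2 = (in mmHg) 0.03933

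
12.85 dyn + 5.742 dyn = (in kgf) 1.896e-05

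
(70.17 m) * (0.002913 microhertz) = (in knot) 3.973e-07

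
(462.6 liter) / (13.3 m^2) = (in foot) 0.1141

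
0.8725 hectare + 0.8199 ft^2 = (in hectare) 0.8725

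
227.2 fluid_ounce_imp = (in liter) 6.455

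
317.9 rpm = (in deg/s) 1907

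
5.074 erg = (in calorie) 1.213e-07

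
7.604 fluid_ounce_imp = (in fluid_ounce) 7.306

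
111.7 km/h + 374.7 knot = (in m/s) 223.8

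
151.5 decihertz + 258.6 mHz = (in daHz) 1.541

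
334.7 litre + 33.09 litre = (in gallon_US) 97.16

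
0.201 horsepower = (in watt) 149.9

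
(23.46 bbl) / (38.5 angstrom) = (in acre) 2.394e+05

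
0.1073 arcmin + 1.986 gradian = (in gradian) 1.988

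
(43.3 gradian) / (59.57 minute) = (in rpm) 0.001817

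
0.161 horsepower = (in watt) 120.1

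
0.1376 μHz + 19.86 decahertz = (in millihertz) 1.986e+05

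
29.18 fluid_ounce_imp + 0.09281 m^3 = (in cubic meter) 0.09364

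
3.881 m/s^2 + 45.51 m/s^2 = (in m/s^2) 49.39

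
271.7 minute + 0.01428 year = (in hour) 129.6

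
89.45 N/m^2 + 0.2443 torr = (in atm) 0.001204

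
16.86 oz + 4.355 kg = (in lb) 10.65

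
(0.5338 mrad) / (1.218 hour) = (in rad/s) 1.217e-07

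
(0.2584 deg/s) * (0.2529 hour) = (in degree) 235.3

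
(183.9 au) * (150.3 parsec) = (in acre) 3.153e+28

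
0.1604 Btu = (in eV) 1.056e+21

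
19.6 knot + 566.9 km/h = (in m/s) 167.6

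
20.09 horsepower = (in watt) 1.498e+04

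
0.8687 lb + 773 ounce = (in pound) 49.18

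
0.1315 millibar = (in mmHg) 0.09863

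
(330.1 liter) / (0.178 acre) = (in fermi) 4.583e+11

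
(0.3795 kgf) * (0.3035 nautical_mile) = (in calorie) 500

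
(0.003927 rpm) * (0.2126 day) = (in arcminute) 2.597e+04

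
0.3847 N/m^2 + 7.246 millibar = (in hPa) 7.25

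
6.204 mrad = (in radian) 0.006204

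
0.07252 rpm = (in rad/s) 0.007594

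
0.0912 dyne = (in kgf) 9.3e-08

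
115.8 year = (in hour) 1.014e+06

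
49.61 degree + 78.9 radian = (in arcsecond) 1.645e+07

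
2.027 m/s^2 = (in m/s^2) 2.027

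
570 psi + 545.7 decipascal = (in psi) 570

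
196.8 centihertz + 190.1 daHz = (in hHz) 19.03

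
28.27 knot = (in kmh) 52.36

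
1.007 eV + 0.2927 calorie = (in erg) 1.225e+07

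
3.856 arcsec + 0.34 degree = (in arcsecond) 1228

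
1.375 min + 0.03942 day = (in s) 3488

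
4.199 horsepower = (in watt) 3131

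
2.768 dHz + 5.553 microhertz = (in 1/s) 0.2768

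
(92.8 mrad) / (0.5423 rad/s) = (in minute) 0.002852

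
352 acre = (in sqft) 1.533e+07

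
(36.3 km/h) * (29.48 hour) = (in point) 3.033e+09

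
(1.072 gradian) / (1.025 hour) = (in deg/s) 0.0002615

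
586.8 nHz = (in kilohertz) 5.868e-10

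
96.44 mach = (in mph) 7.346e+04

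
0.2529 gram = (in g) 0.2529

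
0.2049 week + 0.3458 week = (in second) 3.331e+05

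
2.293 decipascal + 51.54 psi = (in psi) 51.54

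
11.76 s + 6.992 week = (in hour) 1175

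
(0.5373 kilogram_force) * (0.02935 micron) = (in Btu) 1.466e-10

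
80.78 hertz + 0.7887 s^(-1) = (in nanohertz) 8.157e+10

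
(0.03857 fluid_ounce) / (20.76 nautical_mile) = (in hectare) 2.967e-15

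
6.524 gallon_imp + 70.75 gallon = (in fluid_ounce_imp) 1.047e+04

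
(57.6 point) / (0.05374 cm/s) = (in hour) 0.0105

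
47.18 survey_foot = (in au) 9.613e-11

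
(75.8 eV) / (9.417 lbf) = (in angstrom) 2.899e-09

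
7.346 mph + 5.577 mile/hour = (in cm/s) 577.7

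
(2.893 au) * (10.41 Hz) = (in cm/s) 4.505e+14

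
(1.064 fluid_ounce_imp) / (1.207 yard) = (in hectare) 2.739e-09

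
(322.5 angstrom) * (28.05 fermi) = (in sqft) 9.737e-21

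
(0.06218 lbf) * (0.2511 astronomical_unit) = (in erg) 1.039e+17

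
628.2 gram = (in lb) 1.385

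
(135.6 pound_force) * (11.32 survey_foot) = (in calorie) 497.4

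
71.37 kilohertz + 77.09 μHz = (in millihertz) 7.137e+07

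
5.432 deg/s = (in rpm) 0.9053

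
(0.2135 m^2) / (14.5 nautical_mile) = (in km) 7.95e-09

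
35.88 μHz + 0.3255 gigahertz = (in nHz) 3.255e+17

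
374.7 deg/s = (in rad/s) 6.54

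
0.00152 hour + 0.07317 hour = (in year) 8.526e-06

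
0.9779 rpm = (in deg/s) 5.867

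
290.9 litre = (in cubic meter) 0.2909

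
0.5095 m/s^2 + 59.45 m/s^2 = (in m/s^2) 59.96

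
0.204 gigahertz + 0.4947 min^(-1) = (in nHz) 2.04e+17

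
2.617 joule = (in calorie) 0.6255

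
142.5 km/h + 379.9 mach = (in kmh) 4.658e+05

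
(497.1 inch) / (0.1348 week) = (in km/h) 0.0005575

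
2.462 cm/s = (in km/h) 0.08863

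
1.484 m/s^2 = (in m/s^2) 1.484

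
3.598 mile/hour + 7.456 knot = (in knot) 10.58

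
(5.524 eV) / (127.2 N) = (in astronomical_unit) 4.651e-32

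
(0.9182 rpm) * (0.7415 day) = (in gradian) 3.922e+05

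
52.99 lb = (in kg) 24.04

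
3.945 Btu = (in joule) 4162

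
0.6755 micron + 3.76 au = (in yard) 6.151e+11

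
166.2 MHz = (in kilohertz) 1.662e+05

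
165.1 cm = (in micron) 1.651e+06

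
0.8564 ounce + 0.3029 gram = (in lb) 0.05419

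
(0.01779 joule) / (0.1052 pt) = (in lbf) 107.8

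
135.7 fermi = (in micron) 1.357e-07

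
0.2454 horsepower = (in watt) 183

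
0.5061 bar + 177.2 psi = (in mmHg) 9543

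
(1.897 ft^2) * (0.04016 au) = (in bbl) 6.66e+09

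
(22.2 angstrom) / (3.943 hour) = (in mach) 4.593e-16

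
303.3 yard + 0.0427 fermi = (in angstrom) 2.773e+12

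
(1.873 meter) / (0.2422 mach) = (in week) 3.755e-08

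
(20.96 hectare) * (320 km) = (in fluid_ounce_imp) 2.361e+15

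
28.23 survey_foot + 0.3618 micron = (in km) 0.008605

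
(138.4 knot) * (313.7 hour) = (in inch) 3.166e+09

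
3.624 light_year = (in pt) 9.719e+19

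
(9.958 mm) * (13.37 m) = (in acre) 3.29e-05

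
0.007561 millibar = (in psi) 0.0001097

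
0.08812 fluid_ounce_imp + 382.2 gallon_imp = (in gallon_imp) 382.2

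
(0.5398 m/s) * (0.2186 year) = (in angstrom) 3.721e+16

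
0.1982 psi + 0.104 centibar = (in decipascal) 1.471e+04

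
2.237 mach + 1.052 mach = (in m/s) 1120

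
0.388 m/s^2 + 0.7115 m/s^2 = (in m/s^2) 1.099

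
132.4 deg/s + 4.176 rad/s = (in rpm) 61.94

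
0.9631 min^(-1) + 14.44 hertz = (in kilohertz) 0.01446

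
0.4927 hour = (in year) 5.624e-05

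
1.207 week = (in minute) 1.217e+04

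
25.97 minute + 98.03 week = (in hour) 1.647e+04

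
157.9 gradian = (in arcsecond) 5.116e+05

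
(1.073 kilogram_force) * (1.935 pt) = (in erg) 7.183e+04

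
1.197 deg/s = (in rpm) 0.1995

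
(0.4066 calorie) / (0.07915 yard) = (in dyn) 2.351e+06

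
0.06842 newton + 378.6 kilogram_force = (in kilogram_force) 378.6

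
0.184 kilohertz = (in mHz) 1.84e+05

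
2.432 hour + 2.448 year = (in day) 893.6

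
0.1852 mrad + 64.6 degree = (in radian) 1.128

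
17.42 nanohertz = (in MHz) 1.742e-14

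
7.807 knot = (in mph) 8.984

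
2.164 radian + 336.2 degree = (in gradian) 511.3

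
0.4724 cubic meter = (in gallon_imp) 103.9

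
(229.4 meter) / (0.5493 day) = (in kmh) 0.0174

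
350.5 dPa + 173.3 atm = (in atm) 173.3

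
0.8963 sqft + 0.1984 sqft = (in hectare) 1.017e-05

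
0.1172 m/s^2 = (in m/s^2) 0.1172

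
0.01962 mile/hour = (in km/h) 0.03158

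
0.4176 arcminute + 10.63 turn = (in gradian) 4252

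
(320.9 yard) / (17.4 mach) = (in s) 0.04953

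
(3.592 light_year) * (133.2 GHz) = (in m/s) 4.527e+27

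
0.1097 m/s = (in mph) 0.2454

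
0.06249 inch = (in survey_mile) 9.863e-07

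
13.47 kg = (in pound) 29.7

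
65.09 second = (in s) 65.09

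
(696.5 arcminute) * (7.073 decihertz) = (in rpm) 1.368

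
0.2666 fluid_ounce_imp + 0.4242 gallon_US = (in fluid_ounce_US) 54.55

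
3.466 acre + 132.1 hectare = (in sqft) 1.437e+07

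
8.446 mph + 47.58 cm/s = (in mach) 0.01249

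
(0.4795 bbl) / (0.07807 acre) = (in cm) 0.02413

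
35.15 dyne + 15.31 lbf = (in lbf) 15.31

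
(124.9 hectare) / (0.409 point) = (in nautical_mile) 4.674e+06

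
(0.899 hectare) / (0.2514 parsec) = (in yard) 1.267e-12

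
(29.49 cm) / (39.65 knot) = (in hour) 4.016e-06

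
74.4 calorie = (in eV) 1.943e+21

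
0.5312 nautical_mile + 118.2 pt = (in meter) 983.8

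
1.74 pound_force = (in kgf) 0.7893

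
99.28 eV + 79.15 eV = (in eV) 178.4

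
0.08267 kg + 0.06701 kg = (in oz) 5.28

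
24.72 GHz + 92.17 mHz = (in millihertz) 2.472e+13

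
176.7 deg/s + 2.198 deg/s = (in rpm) 29.82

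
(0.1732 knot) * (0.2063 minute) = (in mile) 0.0006853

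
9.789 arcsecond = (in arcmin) 0.1631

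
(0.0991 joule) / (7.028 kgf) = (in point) 4.076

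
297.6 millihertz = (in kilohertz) 0.0002976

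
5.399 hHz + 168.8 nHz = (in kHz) 0.5399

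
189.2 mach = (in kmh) 2.319e+05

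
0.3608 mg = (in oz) 1.273e-05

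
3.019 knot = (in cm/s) 155.3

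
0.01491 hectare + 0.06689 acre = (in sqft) 4519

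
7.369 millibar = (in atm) 0.007273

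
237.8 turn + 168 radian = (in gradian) 1.058e+05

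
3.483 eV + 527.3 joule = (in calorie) 126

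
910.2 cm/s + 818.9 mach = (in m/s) 2.788e+05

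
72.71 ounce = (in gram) 2061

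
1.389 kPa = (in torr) 10.42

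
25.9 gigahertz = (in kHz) 2.59e+07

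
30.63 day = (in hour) 735.1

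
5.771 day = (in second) 4.986e+05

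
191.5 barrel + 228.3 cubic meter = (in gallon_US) 6.835e+04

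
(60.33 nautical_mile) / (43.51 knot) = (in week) 0.008253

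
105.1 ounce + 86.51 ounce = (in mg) 5.432e+06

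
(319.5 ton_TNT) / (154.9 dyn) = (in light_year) 0.09122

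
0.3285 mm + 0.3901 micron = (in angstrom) 3.289e+06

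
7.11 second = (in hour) 0.001975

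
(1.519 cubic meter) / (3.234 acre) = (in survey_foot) 0.0003808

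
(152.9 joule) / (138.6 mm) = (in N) 1103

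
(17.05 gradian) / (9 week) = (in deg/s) 2.819e-06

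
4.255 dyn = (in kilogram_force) 4.339e-06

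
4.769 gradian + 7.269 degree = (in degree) 11.56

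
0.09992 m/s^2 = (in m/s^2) 0.09992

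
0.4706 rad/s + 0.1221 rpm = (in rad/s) 0.4834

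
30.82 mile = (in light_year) 5.243e-12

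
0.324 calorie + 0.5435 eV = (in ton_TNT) 3.24e-10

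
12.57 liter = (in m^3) 0.01257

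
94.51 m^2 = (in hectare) 0.009451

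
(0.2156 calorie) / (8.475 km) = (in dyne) 10.64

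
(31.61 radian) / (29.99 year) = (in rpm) 3.192e-07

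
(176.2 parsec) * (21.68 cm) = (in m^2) 1.179e+18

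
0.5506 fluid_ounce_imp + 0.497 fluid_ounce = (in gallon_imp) 0.006674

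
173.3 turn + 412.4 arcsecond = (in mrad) 1.089e+06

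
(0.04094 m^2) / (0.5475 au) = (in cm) 4.998e-11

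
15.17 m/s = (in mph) 33.93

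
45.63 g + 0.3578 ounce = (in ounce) 1.967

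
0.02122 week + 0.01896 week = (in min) 405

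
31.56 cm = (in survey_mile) 0.0001961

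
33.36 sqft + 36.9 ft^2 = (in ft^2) 70.26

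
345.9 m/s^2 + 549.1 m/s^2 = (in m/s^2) 895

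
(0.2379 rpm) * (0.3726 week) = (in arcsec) 1.158e+09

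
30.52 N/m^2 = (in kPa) 0.03052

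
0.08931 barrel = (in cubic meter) 0.0142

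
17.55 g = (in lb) 0.03869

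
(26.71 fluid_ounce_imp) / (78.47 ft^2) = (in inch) 0.004098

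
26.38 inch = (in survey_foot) 2.198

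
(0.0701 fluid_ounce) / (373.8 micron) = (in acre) 1.37e-06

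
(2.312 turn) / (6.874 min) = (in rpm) 0.3363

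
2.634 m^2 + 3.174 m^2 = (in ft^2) 62.52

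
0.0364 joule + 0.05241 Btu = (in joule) 55.33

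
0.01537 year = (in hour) 134.6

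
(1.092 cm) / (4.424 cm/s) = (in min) 0.004114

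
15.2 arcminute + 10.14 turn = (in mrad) 6.372e+04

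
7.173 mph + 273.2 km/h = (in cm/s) 7910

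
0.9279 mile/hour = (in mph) 0.9279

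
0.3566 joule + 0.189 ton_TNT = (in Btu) 7.495e+05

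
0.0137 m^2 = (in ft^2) 0.1475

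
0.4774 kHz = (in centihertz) 4.774e+04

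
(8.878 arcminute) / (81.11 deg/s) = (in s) 0.001824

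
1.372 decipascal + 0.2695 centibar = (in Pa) 269.6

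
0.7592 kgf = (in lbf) 1.674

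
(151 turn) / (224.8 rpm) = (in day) 0.0004665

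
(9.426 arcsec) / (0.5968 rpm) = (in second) 0.0007312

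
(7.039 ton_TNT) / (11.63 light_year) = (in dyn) 0.02677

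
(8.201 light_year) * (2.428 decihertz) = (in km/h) 6.782e+16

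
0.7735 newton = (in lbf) 0.1739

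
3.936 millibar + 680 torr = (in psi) 13.21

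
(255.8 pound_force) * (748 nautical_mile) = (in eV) 9.838e+27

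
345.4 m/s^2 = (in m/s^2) 345.4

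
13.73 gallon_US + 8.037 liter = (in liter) 60.01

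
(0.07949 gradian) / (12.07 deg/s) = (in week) 9.8e-09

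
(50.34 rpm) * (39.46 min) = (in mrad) 1.248e+07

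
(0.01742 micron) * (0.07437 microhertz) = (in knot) 2.518e-15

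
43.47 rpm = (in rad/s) 4.552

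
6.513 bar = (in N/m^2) 6.513e+05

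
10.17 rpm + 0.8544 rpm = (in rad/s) 1.154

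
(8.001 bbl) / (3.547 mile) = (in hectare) 2.228e-08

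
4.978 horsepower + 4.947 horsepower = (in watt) 7401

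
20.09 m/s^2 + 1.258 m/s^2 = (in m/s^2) 21.35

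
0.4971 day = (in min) 715.8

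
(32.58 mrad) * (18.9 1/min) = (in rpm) 0.098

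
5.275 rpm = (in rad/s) 0.5524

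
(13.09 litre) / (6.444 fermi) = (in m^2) 2.031e+12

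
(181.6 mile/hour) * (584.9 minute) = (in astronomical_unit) 1.904e-05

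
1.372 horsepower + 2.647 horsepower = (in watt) 2997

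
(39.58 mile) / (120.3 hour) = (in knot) 0.2859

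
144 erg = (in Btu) 1.365e-08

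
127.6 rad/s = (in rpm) 1218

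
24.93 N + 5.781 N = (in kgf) 3.132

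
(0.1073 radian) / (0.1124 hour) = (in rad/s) 0.0002652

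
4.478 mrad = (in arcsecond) 923.7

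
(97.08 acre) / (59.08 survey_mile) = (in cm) 413.2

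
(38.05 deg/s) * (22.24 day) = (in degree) 7.311e+07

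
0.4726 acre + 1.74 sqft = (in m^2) 1913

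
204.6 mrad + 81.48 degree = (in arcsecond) 3.355e+05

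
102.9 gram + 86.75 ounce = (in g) 2562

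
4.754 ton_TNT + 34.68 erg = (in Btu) 1.885e+07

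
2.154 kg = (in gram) 2154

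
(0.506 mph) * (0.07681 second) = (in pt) 49.25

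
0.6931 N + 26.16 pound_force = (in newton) 117.1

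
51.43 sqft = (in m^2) 4.778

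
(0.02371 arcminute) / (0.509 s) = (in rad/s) 1.355e-05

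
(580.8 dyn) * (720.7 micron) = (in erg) 41.86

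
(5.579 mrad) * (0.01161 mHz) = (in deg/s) 3.711e-06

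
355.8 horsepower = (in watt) 2.653e+05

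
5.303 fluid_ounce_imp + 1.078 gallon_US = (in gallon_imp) 0.9308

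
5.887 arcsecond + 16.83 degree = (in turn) 0.04675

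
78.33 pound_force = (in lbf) 78.33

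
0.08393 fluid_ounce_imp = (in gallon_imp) 0.0005246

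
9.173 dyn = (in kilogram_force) 9.354e-06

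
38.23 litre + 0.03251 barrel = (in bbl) 0.273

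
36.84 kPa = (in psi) 5.343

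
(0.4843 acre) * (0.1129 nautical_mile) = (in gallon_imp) 9.014e+07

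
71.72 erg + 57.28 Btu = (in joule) 6.043e+04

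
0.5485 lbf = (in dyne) 2.44e+05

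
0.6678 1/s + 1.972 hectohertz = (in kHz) 0.1979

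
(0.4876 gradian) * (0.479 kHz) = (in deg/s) 210.2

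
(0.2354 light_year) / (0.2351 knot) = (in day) 2.131e+11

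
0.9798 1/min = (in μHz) 1.633e+04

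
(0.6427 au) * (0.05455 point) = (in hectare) 185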